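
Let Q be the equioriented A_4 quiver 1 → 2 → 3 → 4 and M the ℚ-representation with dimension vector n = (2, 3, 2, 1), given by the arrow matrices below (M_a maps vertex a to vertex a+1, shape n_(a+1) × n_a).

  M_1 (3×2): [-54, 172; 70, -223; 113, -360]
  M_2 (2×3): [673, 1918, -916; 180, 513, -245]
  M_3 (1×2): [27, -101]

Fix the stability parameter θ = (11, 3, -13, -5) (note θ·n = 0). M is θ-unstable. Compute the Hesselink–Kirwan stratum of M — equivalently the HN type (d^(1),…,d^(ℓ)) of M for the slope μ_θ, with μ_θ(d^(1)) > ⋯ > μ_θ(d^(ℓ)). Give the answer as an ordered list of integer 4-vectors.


Barcode: M ≅ I[1,2], I[1,4], I[2,3]. HN layers by μ_θ (3 steps, strictly decreasing):
  μ^(1)=7; μ^(2)=-1; μ^(3)=-5

((1, 1, 0, 0); (1, 1, 1, 1); (0, 1, 1, 0))


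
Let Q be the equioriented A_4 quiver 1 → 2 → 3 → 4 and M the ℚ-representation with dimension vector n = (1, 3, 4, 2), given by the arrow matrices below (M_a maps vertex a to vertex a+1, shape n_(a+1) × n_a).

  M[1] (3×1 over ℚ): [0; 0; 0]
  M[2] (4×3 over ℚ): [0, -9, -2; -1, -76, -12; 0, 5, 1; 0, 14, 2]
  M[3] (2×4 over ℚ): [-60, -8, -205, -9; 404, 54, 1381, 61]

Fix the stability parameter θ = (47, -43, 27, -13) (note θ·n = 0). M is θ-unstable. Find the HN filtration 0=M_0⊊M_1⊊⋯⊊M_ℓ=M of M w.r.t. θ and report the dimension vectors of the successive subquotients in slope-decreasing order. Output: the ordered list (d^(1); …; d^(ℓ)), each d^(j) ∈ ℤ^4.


Via rank(M_{q-1}∘⋯∘M_p): M ≅ I[1,1], I[2,3], I[2,4]^2, I[3,3].
μ_θ-semistable layers: μ^(1)=47; μ^(2)=27; μ^(3)=7; μ^(4)=-43

((1, 0, 0, 0); (0, 0, 2, 0); (0, 0, 2, 2); (0, 3, 0, 0))


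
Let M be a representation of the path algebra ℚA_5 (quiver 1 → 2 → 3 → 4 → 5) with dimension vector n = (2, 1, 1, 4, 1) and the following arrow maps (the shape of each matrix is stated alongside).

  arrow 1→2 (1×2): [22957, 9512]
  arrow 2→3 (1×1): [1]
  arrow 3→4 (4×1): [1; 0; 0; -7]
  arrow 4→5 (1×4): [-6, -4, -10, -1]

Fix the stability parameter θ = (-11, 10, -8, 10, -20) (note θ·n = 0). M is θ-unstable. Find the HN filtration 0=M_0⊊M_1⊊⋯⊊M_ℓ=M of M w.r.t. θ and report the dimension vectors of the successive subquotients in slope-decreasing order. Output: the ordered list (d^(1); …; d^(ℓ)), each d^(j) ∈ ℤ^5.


Via rank(M_{q-1}∘⋯∘M_p): M ≅ I[1,1], I[1,5], I[4,4]^3.
μ_θ-semistable layers: μ^(1)=10; μ^(2)=-2; μ^(3)=-11

((0, 0, 0, 3, 0); (0, 1, 1, 1, 1); (2, 0, 0, 0, 0))


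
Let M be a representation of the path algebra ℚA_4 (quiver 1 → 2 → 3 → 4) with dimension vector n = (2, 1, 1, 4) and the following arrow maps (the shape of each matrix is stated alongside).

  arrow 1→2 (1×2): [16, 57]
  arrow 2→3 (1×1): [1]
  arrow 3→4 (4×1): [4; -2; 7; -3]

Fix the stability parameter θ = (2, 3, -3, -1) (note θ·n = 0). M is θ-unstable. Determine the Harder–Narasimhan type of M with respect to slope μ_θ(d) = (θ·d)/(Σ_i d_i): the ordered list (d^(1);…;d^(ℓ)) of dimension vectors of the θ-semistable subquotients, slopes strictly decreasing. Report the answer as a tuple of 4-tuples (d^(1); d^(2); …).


Interval decomposition of M: I[1,1], I[1,4], I[4,4]^3.
HN type (ℓ=3): μ^(1)=2; μ^(2)=1/4; μ^(3)=-1

((1, 0, 0, 0); (1, 1, 1, 1); (0, 0, 0, 3))


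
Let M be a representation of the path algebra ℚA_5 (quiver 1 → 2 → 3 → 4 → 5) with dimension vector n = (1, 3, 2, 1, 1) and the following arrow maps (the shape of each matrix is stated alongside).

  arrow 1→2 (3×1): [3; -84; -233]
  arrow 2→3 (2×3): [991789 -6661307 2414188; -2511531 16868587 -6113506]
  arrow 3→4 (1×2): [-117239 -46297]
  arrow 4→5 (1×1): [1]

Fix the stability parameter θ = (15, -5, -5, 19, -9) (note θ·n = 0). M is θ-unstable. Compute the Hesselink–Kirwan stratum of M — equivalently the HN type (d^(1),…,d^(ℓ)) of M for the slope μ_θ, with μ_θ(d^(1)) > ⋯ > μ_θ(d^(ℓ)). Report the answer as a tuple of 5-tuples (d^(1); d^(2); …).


Barcode: M ≅ I[1,5], I[2,2], I[2,3]. HN layers by μ_θ (3 steps, strictly decreasing):
  μ^(1)=5; μ^(2)=5/3; μ^(3)=-5

((0, 0, 0, 1, 1); (1, 1, 1, 0, 0); (0, 2, 1, 0, 0))


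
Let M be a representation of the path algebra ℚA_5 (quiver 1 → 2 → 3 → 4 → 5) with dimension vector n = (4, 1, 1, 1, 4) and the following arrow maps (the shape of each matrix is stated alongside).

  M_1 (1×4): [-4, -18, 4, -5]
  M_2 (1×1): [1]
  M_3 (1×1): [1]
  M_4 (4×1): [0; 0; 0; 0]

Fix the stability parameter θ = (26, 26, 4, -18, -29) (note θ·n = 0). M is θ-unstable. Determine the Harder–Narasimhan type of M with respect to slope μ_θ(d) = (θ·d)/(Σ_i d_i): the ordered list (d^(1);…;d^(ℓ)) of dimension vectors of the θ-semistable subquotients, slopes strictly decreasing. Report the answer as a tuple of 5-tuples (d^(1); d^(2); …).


Interval decomposition of M: I[1,1]^3, I[1,4], I[5,5]^4.
HN type (ℓ=3): μ^(1)=26; μ^(2)=19/2; μ^(3)=-29

((3, 0, 0, 0, 0); (1, 1, 1, 1, 0); (0, 0, 0, 0, 4))


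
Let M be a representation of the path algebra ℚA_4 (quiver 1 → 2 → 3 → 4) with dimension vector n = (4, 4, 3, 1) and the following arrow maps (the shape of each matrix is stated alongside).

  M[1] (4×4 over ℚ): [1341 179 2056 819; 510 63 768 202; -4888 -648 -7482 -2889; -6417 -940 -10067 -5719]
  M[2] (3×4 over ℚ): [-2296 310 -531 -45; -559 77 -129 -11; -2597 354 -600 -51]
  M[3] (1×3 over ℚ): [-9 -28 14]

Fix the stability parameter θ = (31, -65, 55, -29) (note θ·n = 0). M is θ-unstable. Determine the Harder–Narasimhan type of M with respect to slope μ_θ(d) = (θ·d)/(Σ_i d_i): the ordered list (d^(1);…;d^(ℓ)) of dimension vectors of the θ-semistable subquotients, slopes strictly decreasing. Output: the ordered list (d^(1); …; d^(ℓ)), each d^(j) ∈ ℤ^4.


Barcode: M ≅ I[1,2], I[1,3]^2, I[1,4]. HN layers by μ_θ (3 steps, strictly decreasing):
  μ^(1)=55; μ^(2)=13; μ^(3)=-17

((0, 0, 2, 0); (0, 0, 1, 1); (4, 4, 0, 0))


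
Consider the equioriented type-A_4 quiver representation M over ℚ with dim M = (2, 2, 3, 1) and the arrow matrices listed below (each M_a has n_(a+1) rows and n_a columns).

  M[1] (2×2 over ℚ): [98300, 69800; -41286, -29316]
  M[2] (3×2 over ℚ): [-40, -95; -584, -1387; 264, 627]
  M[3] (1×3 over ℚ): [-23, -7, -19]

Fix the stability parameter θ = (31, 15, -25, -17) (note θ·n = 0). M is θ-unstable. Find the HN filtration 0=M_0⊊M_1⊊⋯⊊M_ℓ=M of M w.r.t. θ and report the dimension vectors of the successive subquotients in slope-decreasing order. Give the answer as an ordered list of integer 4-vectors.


Interval decomposition of M: I[1,1], I[1,4], I[2,2], I[3,3]^2.
HN type (ℓ=4): μ^(1)=31; μ^(2)=15; μ^(3)=1; μ^(4)=-25

((1, 0, 0, 0); (0, 1, 0, 0); (1, 1, 1, 1); (0, 0, 2, 0))


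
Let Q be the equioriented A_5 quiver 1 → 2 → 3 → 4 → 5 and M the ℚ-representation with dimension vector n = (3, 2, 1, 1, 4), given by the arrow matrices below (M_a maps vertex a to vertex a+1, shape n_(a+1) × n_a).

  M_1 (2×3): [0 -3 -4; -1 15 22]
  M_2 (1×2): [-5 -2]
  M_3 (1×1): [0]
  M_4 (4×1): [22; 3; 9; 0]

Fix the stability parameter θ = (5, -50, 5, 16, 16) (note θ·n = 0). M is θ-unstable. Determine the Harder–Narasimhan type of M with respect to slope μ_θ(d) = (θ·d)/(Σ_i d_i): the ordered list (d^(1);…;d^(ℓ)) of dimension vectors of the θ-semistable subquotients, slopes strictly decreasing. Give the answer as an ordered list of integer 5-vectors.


Via rank(M_{q-1}∘⋯∘M_p): M ≅ I[1,1], I[1,2], I[1,3], I[4,5], I[5,5]^3.
μ_θ-semistable layers: μ^(1)=16; μ^(2)=5; μ^(3)=-45/2

((0, 0, 0, 1, 4); (1, 0, 1, 0, 0); (2, 2, 0, 0, 0))


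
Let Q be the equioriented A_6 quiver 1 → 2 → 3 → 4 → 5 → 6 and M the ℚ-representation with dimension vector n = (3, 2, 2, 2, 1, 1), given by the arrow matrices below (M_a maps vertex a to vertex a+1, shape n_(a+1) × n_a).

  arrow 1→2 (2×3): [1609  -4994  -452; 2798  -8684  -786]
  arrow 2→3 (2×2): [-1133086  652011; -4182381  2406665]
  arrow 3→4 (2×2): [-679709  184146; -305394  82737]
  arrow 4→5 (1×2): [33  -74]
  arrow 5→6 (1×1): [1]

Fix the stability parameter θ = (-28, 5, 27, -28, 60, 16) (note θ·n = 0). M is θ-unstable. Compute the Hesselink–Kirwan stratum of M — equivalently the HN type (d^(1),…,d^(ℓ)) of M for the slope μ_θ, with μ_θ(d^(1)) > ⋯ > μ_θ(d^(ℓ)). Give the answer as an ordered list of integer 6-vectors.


Interval decomposition of M: I[1,1], I[1,4], I[1,6].
HN type (ℓ=3): μ^(1)=38; μ^(2)=4/3; μ^(3)=-28

((0, 0, 0, 0, 1, 1); (0, 2, 2, 2, 0, 0); (3, 0, 0, 0, 0, 0))


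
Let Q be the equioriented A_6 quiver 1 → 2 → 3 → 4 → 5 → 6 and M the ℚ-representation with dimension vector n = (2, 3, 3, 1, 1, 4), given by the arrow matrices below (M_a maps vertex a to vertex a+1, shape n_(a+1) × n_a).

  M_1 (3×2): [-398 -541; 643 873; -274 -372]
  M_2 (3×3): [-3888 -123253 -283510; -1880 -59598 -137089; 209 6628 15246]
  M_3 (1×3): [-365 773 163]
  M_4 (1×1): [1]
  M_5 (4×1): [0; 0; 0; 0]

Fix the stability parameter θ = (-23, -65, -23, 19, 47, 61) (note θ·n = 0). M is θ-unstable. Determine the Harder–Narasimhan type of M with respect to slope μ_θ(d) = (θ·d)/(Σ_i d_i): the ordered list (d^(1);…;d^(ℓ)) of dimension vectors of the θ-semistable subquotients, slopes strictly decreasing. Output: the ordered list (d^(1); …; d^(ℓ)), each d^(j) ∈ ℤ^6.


Interval decomposition of M: I[1,3], I[1,5], I[2,3], I[6,6]^4.
HN type (ℓ=6): μ^(1)=61; μ^(2)=47; μ^(3)=19; μ^(4)=-23; μ^(5)=-44; μ^(6)=-65

((0, 0, 0, 0, 0, 4); (0, 0, 0, 0, 1, 0); (0, 0, 0, 1, 0, 0); (0, 0, 3, 0, 0, 0); (2, 2, 0, 0, 0, 0); (0, 1, 0, 0, 0, 0))


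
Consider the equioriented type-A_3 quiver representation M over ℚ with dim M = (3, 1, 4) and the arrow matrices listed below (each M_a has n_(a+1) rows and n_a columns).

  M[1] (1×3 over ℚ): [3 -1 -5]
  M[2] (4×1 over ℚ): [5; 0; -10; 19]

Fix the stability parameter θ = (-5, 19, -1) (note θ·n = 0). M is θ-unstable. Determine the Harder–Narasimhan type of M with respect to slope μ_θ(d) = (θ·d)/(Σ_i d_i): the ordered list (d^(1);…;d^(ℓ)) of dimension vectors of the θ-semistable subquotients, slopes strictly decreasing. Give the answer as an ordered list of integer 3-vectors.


Interval decomposition of M: I[1,1]^2, I[1,3], I[3,3]^3.
HN type (ℓ=3): μ^(1)=9; μ^(2)=-1; μ^(3)=-5

((0, 1, 1); (0, 0, 3); (3, 0, 0))


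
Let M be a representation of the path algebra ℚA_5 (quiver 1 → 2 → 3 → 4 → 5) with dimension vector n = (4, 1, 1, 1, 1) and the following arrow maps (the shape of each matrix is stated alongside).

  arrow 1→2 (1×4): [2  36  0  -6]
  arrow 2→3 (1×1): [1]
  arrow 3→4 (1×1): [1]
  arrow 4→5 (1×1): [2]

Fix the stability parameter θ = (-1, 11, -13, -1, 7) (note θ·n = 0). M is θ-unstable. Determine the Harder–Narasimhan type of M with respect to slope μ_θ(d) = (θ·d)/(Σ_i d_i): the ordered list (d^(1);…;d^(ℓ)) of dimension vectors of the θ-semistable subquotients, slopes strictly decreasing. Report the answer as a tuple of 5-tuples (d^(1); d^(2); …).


Barcode: M ≅ I[1,1]^3, I[1,5]. HN layers by μ_θ (2 steps, strictly decreasing):
  μ^(1)=7; μ^(2)=-1

((0, 0, 0, 0, 1); (4, 1, 1, 1, 0))


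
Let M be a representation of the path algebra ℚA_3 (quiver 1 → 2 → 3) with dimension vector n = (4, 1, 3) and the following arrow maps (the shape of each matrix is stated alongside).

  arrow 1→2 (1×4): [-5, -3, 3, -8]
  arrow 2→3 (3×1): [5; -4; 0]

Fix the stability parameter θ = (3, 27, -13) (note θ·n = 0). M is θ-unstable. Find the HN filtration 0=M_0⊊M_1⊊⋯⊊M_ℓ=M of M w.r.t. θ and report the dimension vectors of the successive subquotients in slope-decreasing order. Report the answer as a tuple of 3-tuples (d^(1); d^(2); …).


Via rank(M_{q-1}∘⋯∘M_p): M ≅ I[1,1]^3, I[1,3], I[3,3]^2.
μ_θ-semistable layers: μ^(1)=7; μ^(2)=3; μ^(3)=-13

((0, 1, 1); (4, 0, 0); (0, 0, 2))


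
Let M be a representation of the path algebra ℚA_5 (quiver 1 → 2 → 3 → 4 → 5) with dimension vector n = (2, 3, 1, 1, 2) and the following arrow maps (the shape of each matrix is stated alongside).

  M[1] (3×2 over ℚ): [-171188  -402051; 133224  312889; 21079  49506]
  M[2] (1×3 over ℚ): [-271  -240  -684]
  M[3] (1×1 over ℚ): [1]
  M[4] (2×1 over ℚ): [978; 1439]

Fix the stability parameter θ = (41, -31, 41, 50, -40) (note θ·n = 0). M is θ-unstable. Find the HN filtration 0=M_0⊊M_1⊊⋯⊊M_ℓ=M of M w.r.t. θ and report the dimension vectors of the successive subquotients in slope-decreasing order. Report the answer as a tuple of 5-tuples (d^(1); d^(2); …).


Interval decomposition of M: I[1,2], I[1,5], I[2,2], I[5,5].
HN type (ℓ=4): μ^(1)=17; μ^(2)=5; μ^(3)=-31; μ^(4)=-40

((0, 0, 1, 1, 1); (2, 2, 0, 0, 0); (0, 1, 0, 0, 0); (0, 0, 0, 0, 1))


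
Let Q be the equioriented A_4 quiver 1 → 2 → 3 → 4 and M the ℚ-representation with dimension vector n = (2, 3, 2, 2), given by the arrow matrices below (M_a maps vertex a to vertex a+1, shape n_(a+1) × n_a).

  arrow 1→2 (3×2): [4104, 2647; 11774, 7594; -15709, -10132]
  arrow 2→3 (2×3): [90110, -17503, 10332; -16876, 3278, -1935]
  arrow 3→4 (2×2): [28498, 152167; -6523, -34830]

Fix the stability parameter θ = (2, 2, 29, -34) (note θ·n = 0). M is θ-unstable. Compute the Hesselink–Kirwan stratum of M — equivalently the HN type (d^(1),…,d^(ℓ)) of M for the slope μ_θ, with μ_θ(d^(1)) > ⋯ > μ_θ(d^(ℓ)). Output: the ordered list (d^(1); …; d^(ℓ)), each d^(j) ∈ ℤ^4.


Interval decomposition of M: I[1,4]^2, I[2,2].
HN type (ℓ=2): μ^(1)=2; μ^(2)=-1/4

((0, 1, 0, 0); (2, 2, 2, 2))


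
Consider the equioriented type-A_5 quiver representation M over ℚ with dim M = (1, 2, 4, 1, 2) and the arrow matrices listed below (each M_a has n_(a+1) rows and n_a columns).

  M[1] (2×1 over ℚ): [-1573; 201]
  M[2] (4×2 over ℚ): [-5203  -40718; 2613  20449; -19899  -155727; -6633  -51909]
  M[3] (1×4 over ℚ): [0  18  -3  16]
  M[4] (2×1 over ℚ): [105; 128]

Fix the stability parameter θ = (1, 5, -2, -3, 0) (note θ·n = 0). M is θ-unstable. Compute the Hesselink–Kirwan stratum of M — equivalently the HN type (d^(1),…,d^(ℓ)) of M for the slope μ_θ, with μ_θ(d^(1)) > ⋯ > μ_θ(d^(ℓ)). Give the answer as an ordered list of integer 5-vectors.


Interval decomposition of M: I[1,3], I[2,5], I[3,3]^2, I[5,5].
HN type (ℓ=4): μ^(1)=3/2; μ^(2)=1; μ^(3)=0; μ^(4)=-2

((0, 1, 1, 0, 0); (1, 0, 0, 0, 0); (0, 1, 1, 1, 2); (0, 0, 2, 0, 0))


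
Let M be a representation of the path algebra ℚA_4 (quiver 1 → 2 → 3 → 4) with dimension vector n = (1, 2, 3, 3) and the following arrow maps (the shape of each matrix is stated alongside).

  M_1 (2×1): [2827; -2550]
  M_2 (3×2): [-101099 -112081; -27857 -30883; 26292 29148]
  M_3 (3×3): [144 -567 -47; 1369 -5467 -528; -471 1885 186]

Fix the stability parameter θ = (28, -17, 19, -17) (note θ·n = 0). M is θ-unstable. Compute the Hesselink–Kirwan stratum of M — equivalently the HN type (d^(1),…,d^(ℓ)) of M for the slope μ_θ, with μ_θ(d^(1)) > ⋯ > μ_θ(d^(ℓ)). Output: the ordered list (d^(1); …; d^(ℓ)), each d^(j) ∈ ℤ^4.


Via rank(M_{q-1}∘⋯∘M_p): M ≅ I[1,4], I[2,2], I[3,4]^2.
μ_θ-semistable layers: μ^(1)=13/4; μ^(2)=1; μ^(3)=-17

((1, 1, 1, 1); (0, 0, 2, 2); (0, 1, 0, 0))


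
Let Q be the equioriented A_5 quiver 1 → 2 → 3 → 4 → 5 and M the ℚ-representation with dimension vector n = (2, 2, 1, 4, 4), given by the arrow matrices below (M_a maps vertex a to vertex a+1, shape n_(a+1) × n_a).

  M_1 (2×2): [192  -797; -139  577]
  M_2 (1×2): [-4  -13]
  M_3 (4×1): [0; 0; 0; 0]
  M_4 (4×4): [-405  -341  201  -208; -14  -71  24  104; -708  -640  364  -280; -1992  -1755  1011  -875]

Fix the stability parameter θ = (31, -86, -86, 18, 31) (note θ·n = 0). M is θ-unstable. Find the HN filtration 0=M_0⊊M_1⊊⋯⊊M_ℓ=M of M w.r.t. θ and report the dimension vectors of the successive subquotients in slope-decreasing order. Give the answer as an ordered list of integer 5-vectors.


Via rank(M_{q-1}∘⋯∘M_p): M ≅ I[1,2], I[1,3], I[4,5]^4.
μ_θ-semistable layers: μ^(1)=31; μ^(2)=18; μ^(3)=-55/2; μ^(4)=-47

((0, 0, 0, 0, 4); (0, 0, 0, 4, 0); (1, 1, 0, 0, 0); (1, 1, 1, 0, 0))


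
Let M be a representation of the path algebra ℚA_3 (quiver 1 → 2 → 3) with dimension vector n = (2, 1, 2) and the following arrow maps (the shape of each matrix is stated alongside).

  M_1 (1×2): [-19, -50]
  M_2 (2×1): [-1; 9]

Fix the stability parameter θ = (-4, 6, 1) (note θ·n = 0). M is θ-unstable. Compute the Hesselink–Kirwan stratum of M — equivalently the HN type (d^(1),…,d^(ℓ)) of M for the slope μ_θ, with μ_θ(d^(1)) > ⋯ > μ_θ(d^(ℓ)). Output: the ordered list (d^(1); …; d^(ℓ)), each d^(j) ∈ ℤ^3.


Interval decomposition of M: I[1,1], I[1,3], I[3,3].
HN type (ℓ=3): μ^(1)=7/2; μ^(2)=1; μ^(3)=-4

((0, 1, 1); (0, 0, 1); (2, 0, 0))


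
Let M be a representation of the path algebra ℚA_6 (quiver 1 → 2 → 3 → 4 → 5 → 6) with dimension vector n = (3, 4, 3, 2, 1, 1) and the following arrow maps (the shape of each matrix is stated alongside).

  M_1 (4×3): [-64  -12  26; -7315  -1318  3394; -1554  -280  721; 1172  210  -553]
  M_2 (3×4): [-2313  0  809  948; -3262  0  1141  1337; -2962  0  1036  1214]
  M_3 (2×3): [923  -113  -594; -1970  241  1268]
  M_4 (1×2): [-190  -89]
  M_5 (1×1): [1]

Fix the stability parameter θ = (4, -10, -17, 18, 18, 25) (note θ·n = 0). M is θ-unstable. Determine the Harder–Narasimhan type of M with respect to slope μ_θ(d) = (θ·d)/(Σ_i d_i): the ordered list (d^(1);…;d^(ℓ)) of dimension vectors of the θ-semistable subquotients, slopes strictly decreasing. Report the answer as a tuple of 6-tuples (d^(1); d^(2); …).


Via rank(M_{q-1}∘⋯∘M_p): M ≅ I[1,2], I[1,4], I[1,6], I[2,2], I[3,3].
μ_θ-semistable layers: μ^(1)=25; μ^(2)=18; μ^(3)=-3; μ^(4)=-23/3; μ^(5)=-10; μ^(6)=-17

((0, 0, 0, 0, 0, 1); (0, 0, 0, 2, 1, 0); (1, 1, 0, 0, 0, 0); (2, 2, 2, 0, 0, 0); (0, 1, 0, 0, 0, 0); (0, 0, 1, 0, 0, 0))


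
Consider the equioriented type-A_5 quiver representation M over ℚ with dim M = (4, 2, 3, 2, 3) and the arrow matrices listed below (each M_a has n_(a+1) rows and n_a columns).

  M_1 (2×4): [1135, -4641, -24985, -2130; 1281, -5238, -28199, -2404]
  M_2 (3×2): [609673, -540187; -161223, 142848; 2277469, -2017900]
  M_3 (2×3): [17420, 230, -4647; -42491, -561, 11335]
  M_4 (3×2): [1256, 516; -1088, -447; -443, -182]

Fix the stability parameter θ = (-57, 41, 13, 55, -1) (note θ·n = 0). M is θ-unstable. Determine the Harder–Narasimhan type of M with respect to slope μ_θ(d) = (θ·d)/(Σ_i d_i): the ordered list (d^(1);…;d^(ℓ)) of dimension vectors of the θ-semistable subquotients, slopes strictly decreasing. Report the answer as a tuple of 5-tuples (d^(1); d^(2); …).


Barcode: M ≅ I[1,1]^2, I[1,5]^2, I[3,3], I[5,5]. HN layers by μ_θ (4 steps, strictly decreasing):
  μ^(1)=27; μ^(2)=13; μ^(3)=-1; μ^(4)=-57

((0, 2, 2, 2, 2); (0, 0, 1, 0, 0); (0, 0, 0, 0, 1); (4, 0, 0, 0, 0))


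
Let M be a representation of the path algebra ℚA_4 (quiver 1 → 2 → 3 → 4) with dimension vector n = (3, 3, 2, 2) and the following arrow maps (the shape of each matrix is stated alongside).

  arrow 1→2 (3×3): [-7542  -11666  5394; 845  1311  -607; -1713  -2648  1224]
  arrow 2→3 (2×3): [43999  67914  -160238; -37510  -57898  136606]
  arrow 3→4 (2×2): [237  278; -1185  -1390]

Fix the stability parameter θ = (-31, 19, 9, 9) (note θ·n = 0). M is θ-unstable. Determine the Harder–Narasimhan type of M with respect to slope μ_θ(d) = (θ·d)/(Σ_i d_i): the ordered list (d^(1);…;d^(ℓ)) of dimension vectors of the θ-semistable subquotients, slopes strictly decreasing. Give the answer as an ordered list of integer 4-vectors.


Barcode: M ≅ I[1,1], I[1,3], I[1,4], I[2,2], I[4,4]. HN layers by μ_θ (5 steps, strictly decreasing):
  μ^(1)=19; μ^(2)=14; μ^(3)=37/3; μ^(4)=9; μ^(5)=-31

((0, 1, 0, 0); (0, 1, 1, 0); (0, 1, 1, 1); (0, 0, 0, 1); (3, 0, 0, 0))


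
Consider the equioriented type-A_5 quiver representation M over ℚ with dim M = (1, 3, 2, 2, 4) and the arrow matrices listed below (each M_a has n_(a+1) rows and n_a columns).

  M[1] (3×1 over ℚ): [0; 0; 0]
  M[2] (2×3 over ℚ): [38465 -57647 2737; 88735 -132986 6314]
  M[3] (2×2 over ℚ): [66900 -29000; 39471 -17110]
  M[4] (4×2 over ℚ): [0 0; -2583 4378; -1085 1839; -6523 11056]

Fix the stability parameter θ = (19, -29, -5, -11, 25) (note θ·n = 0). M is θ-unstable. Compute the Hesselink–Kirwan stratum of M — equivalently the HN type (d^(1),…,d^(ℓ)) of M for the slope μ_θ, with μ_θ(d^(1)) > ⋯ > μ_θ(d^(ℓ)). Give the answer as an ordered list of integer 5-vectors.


Barcode: M ≅ I[1,1], I[2,2], I[2,3], I[2,5], I[4,5], I[5,5]^2. HN layers by μ_θ (6 steps, strictly decreasing):
  μ^(1)=25; μ^(2)=19; μ^(3)=-5; μ^(4)=-8; μ^(5)=-11; μ^(6)=-29

((0, 0, 0, 0, 4); (1, 0, 0, 0, 0); (0, 0, 1, 0, 0); (0, 0, 1, 1, 0); (0, 0, 0, 1, 0); (0, 3, 0, 0, 0))


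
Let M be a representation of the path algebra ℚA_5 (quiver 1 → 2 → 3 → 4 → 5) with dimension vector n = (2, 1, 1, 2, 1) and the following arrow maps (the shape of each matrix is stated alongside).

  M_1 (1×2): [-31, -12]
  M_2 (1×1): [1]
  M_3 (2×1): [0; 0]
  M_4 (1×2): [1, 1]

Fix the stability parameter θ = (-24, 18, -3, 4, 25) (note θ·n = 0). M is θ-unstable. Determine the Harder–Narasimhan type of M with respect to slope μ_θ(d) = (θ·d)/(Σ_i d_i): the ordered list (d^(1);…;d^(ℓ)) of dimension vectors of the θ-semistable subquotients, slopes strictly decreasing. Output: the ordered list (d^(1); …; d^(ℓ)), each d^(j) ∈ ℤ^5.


Barcode: M ≅ I[1,1], I[1,3], I[4,4], I[4,5]. HN layers by μ_θ (4 steps, strictly decreasing):
  μ^(1)=25; μ^(2)=15/2; μ^(3)=4; μ^(4)=-24

((0, 0, 0, 0, 1); (0, 1, 1, 0, 0); (0, 0, 0, 2, 0); (2, 0, 0, 0, 0))


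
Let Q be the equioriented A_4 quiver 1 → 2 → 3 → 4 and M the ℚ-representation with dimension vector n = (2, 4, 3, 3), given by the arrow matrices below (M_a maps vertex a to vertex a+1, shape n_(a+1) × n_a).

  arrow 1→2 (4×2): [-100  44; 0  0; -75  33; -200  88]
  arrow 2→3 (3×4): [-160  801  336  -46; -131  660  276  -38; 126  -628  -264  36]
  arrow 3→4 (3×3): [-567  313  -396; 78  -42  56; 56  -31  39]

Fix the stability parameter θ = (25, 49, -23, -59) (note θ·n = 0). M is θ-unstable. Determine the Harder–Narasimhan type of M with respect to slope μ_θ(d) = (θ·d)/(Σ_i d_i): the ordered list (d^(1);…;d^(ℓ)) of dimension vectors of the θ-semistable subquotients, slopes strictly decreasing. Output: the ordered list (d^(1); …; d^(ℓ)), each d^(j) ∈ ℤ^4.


Interval decomposition of M: I[1,1], I[1,2], I[2,2], I[2,4]^2, I[3,4].
HN type (ℓ=4): μ^(1)=49; μ^(2)=25; μ^(3)=-11; μ^(4)=-41

((0, 2, 0, 0); (2, 0, 0, 0); (0, 2, 2, 2); (0, 0, 1, 1))


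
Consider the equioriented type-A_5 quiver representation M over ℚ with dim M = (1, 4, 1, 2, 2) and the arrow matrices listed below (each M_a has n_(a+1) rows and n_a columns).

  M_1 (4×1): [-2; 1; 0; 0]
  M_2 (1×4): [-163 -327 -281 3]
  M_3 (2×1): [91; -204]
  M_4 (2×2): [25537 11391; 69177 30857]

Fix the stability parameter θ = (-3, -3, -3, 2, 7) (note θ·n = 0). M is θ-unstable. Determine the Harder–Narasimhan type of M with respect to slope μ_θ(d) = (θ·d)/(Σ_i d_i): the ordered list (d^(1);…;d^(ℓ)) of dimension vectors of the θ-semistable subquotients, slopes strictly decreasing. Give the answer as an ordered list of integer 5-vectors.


Interval decomposition of M: I[1,5], I[2,2]^3, I[4,5].
HN type (ℓ=3): μ^(1)=7; μ^(2)=2; μ^(3)=-3

((0, 0, 0, 0, 2); (0, 0, 0, 2, 0); (1, 4, 1, 0, 0))


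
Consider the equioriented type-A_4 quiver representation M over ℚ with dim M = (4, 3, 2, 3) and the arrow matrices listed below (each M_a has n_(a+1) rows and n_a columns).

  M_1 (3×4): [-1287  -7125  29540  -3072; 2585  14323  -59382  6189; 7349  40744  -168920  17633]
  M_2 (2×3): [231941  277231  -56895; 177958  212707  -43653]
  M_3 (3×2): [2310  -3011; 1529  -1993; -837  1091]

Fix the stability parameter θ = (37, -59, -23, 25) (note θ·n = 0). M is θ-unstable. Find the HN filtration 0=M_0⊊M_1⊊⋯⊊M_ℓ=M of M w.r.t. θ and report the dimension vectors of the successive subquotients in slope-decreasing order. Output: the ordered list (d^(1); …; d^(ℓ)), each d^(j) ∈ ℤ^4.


Via rank(M_{q-1}∘⋯∘M_p): M ≅ I[1,1], I[1,2], I[1,4]^2, I[4,4].
μ_θ-semistable layers: μ^(1)=37; μ^(2)=25; μ^(3)=-11; μ^(4)=-15

((1, 0, 0, 0); (0, 0, 0, 3); (1, 1, 0, 0); (2, 2, 2, 0))


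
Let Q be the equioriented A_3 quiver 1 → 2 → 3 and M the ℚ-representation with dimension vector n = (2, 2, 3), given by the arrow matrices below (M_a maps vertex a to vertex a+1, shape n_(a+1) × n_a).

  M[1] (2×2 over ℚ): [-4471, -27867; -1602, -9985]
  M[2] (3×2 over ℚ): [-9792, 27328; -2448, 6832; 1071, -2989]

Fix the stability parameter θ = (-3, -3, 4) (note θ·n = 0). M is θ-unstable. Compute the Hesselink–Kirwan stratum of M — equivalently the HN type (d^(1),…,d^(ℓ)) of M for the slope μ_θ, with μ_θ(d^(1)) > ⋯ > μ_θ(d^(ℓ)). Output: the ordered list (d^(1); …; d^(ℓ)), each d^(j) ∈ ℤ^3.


Barcode: M ≅ I[1,2], I[1,3], I[3,3]^2. HN layers by μ_θ (2 steps, strictly decreasing):
  μ^(1)=4; μ^(2)=-3

((0, 0, 3); (2, 2, 0))


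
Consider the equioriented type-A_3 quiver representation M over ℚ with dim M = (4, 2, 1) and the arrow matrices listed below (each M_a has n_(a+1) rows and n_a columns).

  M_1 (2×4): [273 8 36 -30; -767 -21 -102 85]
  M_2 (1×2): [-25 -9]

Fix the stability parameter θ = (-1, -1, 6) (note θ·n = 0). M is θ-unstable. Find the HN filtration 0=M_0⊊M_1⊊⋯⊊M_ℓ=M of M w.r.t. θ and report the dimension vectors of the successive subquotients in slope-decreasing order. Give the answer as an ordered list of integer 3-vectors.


Interval decomposition of M: I[1,1]^2, I[1,2], I[1,3].
HN type (ℓ=2): μ^(1)=6; μ^(2)=-1

((0, 0, 1); (4, 2, 0))


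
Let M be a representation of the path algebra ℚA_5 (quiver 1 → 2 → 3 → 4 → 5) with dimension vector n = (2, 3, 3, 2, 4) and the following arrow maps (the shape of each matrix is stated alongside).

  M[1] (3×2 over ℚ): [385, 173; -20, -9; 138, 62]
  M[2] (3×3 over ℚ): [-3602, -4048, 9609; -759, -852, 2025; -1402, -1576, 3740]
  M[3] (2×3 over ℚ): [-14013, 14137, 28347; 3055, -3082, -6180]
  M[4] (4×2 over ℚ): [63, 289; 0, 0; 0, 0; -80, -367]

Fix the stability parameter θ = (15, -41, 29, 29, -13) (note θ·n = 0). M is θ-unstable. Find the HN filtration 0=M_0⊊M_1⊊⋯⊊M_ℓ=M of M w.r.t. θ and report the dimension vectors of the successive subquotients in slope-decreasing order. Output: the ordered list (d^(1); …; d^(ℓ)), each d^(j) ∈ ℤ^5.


Barcode: M ≅ I[1,5]^2, I[2,2], I[3,3], I[5,5]^2. HN layers by μ_θ (4 steps, strictly decreasing):
  μ^(1)=29; μ^(2)=15; μ^(3)=-13; μ^(4)=-41

((0, 0, 1, 0, 0); (0, 0, 2, 2, 2); (2, 2, 0, 0, 2); (0, 1, 0, 0, 0))


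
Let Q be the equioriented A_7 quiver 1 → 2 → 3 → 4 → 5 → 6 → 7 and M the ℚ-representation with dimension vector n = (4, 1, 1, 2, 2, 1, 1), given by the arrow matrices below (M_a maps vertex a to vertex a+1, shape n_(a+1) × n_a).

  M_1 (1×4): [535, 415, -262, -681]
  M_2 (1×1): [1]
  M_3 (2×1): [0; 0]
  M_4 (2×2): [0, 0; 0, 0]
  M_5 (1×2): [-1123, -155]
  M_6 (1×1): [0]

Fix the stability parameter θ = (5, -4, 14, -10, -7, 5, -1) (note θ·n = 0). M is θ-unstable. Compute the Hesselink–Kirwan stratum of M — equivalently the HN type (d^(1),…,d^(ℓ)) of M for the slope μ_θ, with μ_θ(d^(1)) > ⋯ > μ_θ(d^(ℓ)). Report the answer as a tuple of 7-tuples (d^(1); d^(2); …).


Interval decomposition of M: I[1,1]^3, I[1,3], I[4,4]^2, I[5,5], I[5,6], I[7,7].
HN type (ℓ=6): μ^(1)=14; μ^(2)=5; μ^(3)=1/2; μ^(4)=-1; μ^(5)=-7; μ^(6)=-10

((0, 0, 1, 0, 0, 0, 0); (3, 0, 0, 0, 0, 1, 0); (1, 1, 0, 0, 0, 0, 0); (0, 0, 0, 0, 0, 0, 1); (0, 0, 0, 0, 2, 0, 0); (0, 0, 0, 2, 0, 0, 0))


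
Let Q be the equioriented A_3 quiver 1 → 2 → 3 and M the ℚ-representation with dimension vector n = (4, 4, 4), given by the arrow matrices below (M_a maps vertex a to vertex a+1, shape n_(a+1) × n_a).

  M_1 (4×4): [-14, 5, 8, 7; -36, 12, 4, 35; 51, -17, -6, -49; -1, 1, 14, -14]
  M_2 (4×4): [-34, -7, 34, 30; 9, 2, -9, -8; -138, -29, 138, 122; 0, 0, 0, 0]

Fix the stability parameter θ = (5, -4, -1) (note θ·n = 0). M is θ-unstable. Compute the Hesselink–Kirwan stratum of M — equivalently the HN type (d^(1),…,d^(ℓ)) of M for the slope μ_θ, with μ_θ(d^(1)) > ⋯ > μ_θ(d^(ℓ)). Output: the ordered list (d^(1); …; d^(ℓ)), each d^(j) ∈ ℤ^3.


Via rank(M_{q-1}∘⋯∘M_p): M ≅ I[1,1], I[1,2], I[1,3]^2, I[2,2], I[3,3]^2.
μ_θ-semistable layers: μ^(1)=5; μ^(2)=1/2; μ^(3)=0; μ^(4)=-1; μ^(5)=-4

((1, 0, 0); (1, 1, 0); (2, 2, 2); (0, 0, 2); (0, 1, 0))


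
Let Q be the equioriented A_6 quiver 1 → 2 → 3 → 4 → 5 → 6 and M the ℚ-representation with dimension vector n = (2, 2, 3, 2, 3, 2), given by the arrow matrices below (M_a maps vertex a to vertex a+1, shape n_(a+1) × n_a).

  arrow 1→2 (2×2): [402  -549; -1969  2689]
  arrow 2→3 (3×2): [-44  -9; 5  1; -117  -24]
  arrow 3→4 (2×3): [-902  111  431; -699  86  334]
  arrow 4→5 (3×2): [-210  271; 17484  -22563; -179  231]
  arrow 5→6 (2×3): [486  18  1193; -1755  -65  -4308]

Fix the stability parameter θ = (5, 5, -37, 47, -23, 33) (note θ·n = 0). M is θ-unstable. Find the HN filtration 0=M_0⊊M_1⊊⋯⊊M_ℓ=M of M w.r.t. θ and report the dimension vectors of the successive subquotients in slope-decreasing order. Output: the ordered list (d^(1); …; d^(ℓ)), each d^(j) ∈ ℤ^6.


Via rank(M_{q-1}∘⋯∘M_p): M ≅ I[1,5], I[1,6], I[3,3], I[5,6].
μ_θ-semistable layers: μ^(1)=33; μ^(2)=12; μ^(3)=-9; μ^(4)=-23; μ^(5)=-37

((0, 0, 0, 0, 0, 2); (0, 0, 0, 2, 2, 0); (2, 2, 2, 0, 0, 0); (0, 0, 0, 0, 1, 0); (0, 0, 1, 0, 0, 0))


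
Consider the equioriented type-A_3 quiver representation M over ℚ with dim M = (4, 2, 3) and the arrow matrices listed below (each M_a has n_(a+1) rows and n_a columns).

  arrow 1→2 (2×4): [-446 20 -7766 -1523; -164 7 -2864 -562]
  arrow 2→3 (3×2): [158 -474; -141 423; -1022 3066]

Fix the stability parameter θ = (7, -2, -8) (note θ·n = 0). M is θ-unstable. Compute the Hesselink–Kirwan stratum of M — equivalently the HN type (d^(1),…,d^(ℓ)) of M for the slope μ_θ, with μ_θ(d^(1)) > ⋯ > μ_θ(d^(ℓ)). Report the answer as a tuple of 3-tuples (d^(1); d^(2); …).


Via rank(M_{q-1}∘⋯∘M_p): M ≅ I[1,1]^2, I[1,2], I[1,3], I[3,3]^2.
μ_θ-semistable layers: μ^(1)=7; μ^(2)=5/2; μ^(3)=-1; μ^(4)=-8

((2, 0, 0); (1, 1, 0); (1, 1, 1); (0, 0, 2))


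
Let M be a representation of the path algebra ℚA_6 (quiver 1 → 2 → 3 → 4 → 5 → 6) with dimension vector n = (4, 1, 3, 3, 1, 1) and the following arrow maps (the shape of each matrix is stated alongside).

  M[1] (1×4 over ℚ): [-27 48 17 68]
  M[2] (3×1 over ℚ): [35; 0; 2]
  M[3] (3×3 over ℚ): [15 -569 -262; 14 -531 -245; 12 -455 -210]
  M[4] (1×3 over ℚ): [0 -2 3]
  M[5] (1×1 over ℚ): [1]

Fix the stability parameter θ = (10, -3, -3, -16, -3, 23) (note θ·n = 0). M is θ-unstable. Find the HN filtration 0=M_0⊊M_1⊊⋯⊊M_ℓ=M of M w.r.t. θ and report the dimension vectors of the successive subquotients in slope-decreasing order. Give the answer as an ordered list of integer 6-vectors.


Via rank(M_{q-1}∘⋯∘M_p): M ≅ I[1,1]^3, I[1,4], I[3,4], I[3,6].
μ_θ-semistable layers: μ^(1)=23; μ^(2)=10; μ^(3)=-3; μ^(4)=-19/2

((0, 0, 0, 0, 0, 1); (3, 0, 0, 0, 0, 0); (1, 1, 1, 1, 1, 0); (0, 0, 2, 2, 0, 0))


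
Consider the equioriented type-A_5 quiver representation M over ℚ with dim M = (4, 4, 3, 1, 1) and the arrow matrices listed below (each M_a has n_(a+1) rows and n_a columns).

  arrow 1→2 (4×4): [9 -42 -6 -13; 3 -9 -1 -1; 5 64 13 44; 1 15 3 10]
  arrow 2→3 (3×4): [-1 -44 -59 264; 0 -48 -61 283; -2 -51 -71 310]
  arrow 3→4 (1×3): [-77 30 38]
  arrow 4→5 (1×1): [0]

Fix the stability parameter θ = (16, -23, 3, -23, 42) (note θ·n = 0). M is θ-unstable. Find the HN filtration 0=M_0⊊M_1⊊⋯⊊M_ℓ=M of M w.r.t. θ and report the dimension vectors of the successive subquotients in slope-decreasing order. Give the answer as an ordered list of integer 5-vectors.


Barcode: M ≅ I[1,2], I[1,3]^2, I[1,4], I[5,5]. HN layers by μ_θ (4 steps, strictly decreasing):
  μ^(1)=42; μ^(2)=3; μ^(3)=-7/2; μ^(4)=-27/4

((0, 0, 0, 0, 1); (0, 0, 2, 0, 0); (3, 3, 0, 0, 0); (1, 1, 1, 1, 0))


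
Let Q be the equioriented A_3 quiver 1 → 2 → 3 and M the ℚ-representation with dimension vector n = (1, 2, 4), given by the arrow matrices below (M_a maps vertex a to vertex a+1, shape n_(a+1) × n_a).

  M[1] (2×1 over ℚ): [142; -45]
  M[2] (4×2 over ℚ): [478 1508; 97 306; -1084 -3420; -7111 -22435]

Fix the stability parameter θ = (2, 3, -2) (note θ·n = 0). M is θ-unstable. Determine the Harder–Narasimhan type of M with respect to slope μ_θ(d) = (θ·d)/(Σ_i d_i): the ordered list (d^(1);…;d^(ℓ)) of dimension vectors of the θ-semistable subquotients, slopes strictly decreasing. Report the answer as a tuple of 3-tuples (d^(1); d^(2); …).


Via rank(M_{q-1}∘⋯∘M_p): M ≅ I[1,3], I[2,3], I[3,3]^2.
μ_θ-semistable layers: μ^(1)=1; μ^(2)=1/2; μ^(3)=-2

((1, 1, 1); (0, 1, 1); (0, 0, 2))


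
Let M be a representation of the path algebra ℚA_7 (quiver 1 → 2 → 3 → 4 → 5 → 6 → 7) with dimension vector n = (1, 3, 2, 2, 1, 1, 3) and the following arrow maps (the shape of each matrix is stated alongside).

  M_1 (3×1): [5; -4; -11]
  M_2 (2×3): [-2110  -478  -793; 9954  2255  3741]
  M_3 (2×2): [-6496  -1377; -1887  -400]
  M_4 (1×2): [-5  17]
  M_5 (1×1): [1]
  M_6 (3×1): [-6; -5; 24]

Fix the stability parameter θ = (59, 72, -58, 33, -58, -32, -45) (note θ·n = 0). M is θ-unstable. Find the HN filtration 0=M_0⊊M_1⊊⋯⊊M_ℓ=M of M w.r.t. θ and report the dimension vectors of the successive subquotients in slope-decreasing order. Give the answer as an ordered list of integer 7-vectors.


Barcode: M ≅ I[1,4], I[2,2], I[2,7], I[7,7]^2. HN layers by μ_θ (5 steps, strictly decreasing):
  μ^(1)=72; μ^(2)=33; μ^(3)=73/3; μ^(4)=-44/3; μ^(5)=-45

((0, 1, 0, 0, 0, 0, 0); (0, 0, 0, 1, 0, 0, 0); (1, 1, 1, 0, 0, 0, 0); (0, 1, 1, 1, 1, 1, 1); (0, 0, 0, 0, 0, 0, 2))


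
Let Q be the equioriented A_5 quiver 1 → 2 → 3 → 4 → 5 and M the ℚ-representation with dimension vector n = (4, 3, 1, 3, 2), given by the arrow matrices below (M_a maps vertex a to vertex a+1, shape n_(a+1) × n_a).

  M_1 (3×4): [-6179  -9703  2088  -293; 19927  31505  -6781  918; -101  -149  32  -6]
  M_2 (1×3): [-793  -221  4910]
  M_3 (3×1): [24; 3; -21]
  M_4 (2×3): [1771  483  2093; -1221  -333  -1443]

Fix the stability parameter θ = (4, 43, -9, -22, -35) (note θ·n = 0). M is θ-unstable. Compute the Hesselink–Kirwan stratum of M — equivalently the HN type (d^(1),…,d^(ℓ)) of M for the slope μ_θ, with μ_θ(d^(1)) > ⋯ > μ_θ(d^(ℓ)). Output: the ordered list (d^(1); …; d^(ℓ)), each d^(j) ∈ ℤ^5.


Barcode: M ≅ I[1,1], I[1,2]^2, I[1,4], I[4,4], I[4,5], I[5,5]. HN layers by μ_θ (5 steps, strictly decreasing):
  μ^(1)=43; μ^(2)=4; μ^(3)=-22; μ^(4)=-57/2; μ^(5)=-35

((0, 2, 0, 0, 0); (4, 1, 1, 1, 0); (0, 0, 0, 1, 0); (0, 0, 0, 1, 1); (0, 0, 0, 0, 1))


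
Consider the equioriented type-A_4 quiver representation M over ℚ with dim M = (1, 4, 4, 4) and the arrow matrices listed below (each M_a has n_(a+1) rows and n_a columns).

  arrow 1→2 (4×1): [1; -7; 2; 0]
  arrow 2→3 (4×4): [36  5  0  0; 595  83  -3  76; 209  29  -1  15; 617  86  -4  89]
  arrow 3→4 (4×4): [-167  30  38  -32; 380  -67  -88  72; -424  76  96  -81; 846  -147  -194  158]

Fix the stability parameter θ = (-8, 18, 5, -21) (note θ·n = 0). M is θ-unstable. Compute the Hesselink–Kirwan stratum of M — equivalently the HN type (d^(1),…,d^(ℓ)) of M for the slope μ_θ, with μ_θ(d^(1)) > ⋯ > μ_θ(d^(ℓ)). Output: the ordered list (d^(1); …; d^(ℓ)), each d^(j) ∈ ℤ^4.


Barcode: M ≅ I[1,4], I[2,4]^3. HN layers by μ_θ (2 steps, strictly decreasing):
  μ^(1)=2/3; μ^(2)=-8

((0, 4, 4, 4); (1, 0, 0, 0))


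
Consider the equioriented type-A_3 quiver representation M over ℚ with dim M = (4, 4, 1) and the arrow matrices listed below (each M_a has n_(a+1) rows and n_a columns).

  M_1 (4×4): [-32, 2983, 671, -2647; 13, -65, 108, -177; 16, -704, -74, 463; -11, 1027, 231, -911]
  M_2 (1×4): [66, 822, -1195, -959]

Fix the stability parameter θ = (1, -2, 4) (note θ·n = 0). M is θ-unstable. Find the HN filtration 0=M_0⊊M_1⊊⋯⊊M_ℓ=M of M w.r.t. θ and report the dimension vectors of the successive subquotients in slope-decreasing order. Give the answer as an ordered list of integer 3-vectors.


Interval decomposition of M: I[1,2]^3, I[1,3].
HN type (ℓ=2): μ^(1)=4; μ^(2)=-1/2

((0, 0, 1); (4, 4, 0))


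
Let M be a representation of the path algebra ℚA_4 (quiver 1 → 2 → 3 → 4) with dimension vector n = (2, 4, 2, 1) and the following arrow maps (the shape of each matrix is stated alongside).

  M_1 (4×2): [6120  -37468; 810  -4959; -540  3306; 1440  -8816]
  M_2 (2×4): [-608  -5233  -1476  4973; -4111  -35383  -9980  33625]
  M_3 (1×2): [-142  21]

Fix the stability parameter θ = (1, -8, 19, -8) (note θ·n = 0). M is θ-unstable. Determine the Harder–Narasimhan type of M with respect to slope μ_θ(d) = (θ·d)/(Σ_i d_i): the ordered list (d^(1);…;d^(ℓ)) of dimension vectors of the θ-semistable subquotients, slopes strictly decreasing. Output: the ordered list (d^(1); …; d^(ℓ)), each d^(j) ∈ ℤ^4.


Interval decomposition of M: I[1,1], I[1,4], I[2,2]^2, I[2,3].
HN type (ℓ=5): μ^(1)=19; μ^(2)=11/2; μ^(3)=1; μ^(4)=-7/2; μ^(5)=-8

((0, 0, 1, 0); (0, 0, 1, 1); (1, 0, 0, 0); (1, 1, 0, 0); (0, 3, 0, 0))


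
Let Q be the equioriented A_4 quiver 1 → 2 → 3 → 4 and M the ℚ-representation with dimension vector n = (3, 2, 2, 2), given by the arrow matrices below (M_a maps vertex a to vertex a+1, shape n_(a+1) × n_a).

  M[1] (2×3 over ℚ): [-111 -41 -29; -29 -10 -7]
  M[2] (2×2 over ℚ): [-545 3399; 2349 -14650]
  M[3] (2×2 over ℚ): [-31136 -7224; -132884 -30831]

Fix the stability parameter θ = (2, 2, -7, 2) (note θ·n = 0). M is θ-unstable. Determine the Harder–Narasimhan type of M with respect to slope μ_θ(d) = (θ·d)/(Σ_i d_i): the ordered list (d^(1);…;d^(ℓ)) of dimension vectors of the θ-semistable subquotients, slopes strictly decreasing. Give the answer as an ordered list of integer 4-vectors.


Via rank(M_{q-1}∘⋯∘M_p): M ≅ I[1,1], I[1,3], I[1,4], I[4,4].
μ_θ-semistable layers: μ^(1)=2; μ^(2)=-1

((1, 0, 0, 2); (2, 2, 2, 0))


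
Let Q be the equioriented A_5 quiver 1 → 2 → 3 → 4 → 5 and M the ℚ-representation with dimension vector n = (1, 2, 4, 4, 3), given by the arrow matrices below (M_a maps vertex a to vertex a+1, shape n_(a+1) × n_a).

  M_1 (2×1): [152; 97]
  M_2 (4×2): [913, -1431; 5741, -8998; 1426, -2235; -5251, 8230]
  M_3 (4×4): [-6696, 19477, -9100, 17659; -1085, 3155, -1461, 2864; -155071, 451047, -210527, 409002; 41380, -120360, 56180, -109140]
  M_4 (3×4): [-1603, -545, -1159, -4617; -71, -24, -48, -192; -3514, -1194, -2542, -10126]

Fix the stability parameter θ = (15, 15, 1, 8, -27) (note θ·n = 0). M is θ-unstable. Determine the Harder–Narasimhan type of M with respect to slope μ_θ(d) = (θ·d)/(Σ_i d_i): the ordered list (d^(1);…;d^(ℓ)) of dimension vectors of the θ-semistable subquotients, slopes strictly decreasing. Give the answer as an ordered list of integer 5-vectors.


Interval decomposition of M: I[1,3], I[2,3], I[3,5]^2, I[4,4], I[4,5].
HN type (ℓ=4): μ^(1)=31/3; μ^(2)=8; μ^(3)=-6; μ^(4)=-19/2

((1, 1, 1, 0, 0); (0, 1, 1, 1, 0); (0, 0, 2, 2, 2); (0, 0, 0, 1, 1))
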